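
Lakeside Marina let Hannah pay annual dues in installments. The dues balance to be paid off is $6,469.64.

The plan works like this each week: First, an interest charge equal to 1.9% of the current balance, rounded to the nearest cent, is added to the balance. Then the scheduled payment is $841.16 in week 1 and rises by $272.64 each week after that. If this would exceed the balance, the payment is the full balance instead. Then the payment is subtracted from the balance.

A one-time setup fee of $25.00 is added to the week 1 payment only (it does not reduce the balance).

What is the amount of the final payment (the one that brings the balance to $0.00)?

$1,892.40

Week 1: opening $6,469.64; interest $122.92 → $6,592.56; payment $841.16 (+ $25.00 fee); balance $5,751.40
Week 2: opening $5,751.40; interest $109.28 → $5,860.68; payment $1,113.80; balance $4,746.88
Week 3: opening $4,746.88; interest $90.19 → $4,837.07; payment $1,386.44; balance $3,450.63
Week 4: opening $3,450.63; interest $65.56 → $3,516.19; payment $1,659.08; balance $1,857.11
Week 5: opening $1,857.11; interest $35.29 → $1,892.40; payment $1,892.40; balance $0.00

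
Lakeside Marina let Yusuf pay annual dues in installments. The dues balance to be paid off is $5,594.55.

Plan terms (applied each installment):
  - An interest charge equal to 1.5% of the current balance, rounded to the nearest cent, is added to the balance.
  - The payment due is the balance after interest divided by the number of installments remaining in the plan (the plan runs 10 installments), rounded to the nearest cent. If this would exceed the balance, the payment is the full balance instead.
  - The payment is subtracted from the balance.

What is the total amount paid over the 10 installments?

$6,077.51

# | Opening | Interest | Payment | End bal
1 | $5,594.55 | $83.92 | $567.85 | $5,110.62
2 | $5,110.62 | $76.66 | $576.36 | $4,610.92
3 | $4,610.92 | $69.16 | $585.01 | $4,095.07
4 | $4,095.07 | $61.43 | $593.79 | $3,562.71
5 | $3,562.71 | $53.44 | $602.69 | $3,013.46
6 | $3,013.46 | $45.20 | $611.73 | $2,446.93
7 | $2,446.93 | $36.70 | $620.91 | $1,862.72
8 | $1,862.72 | $27.94 | $630.22 | $1,260.44
9 | $1,260.44 | $18.91 | $639.68 | $639.67
10 | $639.67 | $9.60 | $649.27 | $0.00
Total paid: $6,077.51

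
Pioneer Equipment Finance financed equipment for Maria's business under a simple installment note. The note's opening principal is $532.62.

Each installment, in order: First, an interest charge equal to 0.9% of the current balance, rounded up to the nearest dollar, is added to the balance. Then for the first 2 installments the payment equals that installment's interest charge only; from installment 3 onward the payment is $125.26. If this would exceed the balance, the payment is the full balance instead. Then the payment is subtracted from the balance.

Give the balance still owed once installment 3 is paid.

$412.36

Installment 1: opening $532.62; interest $5.00 → $537.62; payment $5.00; balance $532.62
Installment 2: opening $532.62; interest $5.00 → $537.62; payment $5.00; balance $532.62
Installment 3: opening $532.62; interest $5.00 → $537.62; payment $125.26; balance $412.36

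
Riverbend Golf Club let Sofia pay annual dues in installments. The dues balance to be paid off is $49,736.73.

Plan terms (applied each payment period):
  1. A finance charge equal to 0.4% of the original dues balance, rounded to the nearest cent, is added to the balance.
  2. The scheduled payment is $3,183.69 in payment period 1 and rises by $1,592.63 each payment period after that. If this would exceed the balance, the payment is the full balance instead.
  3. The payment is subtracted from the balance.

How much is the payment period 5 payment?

# | Opening | Interest | Payment | End bal
1 | $49,736.73 | $198.95 | $3,183.69 | $46,751.99
2 | $46,751.99 | $198.95 | $4,776.32 | $42,174.62
3 | $42,174.62 | $198.95 | $6,368.95 | $36,004.62
4 | $36,004.62 | $198.95 | $7,961.58 | $28,241.99
5 | $28,241.99 | $198.95 | $9,554.21 | $18,886.73

$9,554.21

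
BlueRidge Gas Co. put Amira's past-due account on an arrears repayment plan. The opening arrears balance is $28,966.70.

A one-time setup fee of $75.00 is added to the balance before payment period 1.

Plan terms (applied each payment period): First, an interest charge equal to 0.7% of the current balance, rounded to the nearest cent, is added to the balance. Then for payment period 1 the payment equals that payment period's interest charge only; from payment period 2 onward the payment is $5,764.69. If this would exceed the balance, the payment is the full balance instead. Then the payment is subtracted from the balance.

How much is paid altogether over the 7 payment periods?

$29,875.31

Payment period 1: opening $29,041.70; interest $203.29 → $29,244.99; payment $203.29; balance $29,041.70
Payment period 2: opening $29,041.70; interest $203.29 → $29,244.99; payment $5,764.69; balance $23,480.30
Payment period 3: opening $23,480.30; interest $164.36 → $23,644.66; payment $5,764.69; balance $17,879.97
Payment period 4: opening $17,879.97; interest $125.16 → $18,005.13; payment $5,764.69; balance $12,240.44
Payment period 5: opening $12,240.44; interest $85.68 → $12,326.12; payment $5,764.69; balance $6,561.43
Payment period 6: opening $6,561.43; interest $45.93 → $6,607.36; payment $5,764.69; balance $842.67
Payment period 7: opening $842.67; interest $5.90 → $848.57; payment $848.57; balance $0.00
Total paid: $29,875.31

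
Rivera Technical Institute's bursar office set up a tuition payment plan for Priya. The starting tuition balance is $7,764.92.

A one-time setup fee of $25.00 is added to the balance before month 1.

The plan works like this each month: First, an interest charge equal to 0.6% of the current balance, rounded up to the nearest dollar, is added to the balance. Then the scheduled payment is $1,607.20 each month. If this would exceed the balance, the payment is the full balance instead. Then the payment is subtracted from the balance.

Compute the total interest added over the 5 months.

$141.00

# | Opening | Interest | Payment | End bal
1 | $7,789.92 | $47.00 | $1,607.20 | $6,229.72
2 | $6,229.72 | $38.00 | $1,607.20 | $4,660.52
3 | $4,660.52 | $28.00 | $1,607.20 | $3,081.32
4 | $3,081.32 | $19.00 | $1,607.20 | $1,493.12
5 | $1,493.12 | $9.00 | $1,502.12 | $0.00
Total interest: $47.00 + $38.00 + $28.00 + $19.00 + $9.00 = $141.00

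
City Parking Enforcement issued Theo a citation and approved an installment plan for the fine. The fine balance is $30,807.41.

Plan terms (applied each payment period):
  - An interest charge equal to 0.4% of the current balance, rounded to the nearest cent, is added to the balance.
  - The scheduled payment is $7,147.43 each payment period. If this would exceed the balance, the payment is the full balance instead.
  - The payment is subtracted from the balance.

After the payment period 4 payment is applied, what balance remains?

# | Opening | Interest | Payment | End bal
1 | $30,807.41 | $123.23 | $7,147.43 | $23,783.21
2 | $23,783.21 | $95.13 | $7,147.43 | $16,730.91
3 | $16,730.91 | $66.92 | $7,147.43 | $9,650.40
4 | $9,650.40 | $38.60 | $7,147.43 | $2,541.57

$2,541.57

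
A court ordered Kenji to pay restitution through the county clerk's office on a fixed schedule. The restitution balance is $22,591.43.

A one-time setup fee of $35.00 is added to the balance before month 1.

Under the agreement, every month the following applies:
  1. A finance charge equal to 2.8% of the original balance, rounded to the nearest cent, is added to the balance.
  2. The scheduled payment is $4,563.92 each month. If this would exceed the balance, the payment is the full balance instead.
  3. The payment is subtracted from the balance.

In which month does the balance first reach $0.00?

Month 1: opening $22,626.43; interest $632.56 → $23,258.99; payment $4,563.92; balance $18,695.07
Month 2: opening $18,695.07; interest $632.56 → $19,327.63; payment $4,563.92; balance $14,763.71
Month 3: opening $14,763.71; interest $632.56 → $15,396.27; payment $4,563.92; balance $10,832.35
Month 4: opening $10,832.35; interest $632.56 → $11,464.91; payment $4,563.92; balance $6,900.99
Month 5: opening $6,900.99; interest $632.56 → $7,533.55; payment $4,563.92; balance $2,969.63
Month 6: opening $2,969.63; interest $632.56 → $3,602.19; payment $3,602.19; balance $0.00
Balance reaches $0.00 in month 6.

6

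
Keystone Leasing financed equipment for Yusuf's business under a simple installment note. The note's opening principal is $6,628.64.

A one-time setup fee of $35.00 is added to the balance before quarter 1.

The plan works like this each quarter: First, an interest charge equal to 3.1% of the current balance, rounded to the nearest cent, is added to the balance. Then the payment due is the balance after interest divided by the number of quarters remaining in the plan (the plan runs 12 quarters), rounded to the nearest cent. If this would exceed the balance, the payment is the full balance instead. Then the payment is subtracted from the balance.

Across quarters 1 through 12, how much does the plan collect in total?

$8,171.49

# | Opening | Interest | Payment | End bal
1 | $6,663.64 | $206.57 | $572.52 | $6,297.69
2 | $6,297.69 | $195.23 | $590.27 | $5,902.65
3 | $5,902.65 | $182.98 | $608.56 | $5,477.07
4 | $5,477.07 | $169.79 | $627.43 | $5,019.43
5 | $5,019.43 | $155.60 | $646.88 | $4,528.15
6 | $4,528.15 | $140.37 | $666.93 | $4,001.59
7 | $4,001.59 | $124.05 | $687.61 | $3,438.03
8 | $3,438.03 | $106.58 | $708.92 | $2,835.69
9 | $2,835.69 | $87.91 | $730.90 | $2,192.70
10 | $2,192.70 | $67.97 | $753.56 | $1,507.11
11 | $1,507.11 | $46.72 | $776.92 | $776.91
12 | $776.91 | $24.08 | $800.99 | $0.00
Total paid: $8,171.49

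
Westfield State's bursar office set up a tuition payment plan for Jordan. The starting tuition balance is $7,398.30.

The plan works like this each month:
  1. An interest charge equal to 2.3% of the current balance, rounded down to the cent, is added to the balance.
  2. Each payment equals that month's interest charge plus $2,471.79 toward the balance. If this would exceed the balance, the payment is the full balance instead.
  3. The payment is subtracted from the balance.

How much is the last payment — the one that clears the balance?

$2,511.17

Month 1: $7,398.30 +$170.16 interest = $7,568.46; pay $2,641.95 → $4,926.51
Month 2: $4,926.51 +$113.30 interest = $5,039.81; pay $2,585.09 → $2,454.72
Month 3: $2,454.72 +$56.45 interest = $2,511.17; pay $2,511.17 → $0.00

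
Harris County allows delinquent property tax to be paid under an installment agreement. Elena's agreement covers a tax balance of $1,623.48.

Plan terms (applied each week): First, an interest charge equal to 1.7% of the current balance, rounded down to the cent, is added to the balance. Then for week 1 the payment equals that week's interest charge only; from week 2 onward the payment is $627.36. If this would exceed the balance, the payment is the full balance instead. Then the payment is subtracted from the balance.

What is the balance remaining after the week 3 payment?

$413.75

Week 1: $1,623.48 +$27.59 interest = $1,651.07; pay $27.59 → $1,623.48
Week 2: $1,623.48 +$27.59 interest = $1,651.07; pay $627.36 → $1,023.71
Week 3: $1,023.71 +$17.40 interest = $1,041.11; pay $627.36 → $413.75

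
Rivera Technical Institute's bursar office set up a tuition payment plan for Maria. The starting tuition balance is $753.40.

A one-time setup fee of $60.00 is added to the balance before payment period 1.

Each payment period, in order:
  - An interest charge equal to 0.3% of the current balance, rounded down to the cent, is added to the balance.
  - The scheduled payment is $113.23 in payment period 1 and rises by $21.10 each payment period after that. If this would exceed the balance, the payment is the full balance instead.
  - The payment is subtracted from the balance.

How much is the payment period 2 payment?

Payment period 1: opening $813.40; interest $2.44 → $815.84; payment $113.23; balance $702.61
Payment period 2: opening $702.61; interest $2.10 → $704.71; payment $134.33; balance $570.38

$134.33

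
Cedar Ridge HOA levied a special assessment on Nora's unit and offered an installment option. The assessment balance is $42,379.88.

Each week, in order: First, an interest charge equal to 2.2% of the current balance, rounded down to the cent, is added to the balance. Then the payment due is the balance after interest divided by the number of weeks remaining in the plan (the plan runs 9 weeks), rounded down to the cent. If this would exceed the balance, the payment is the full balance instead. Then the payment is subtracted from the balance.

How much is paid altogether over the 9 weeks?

Week 1: opening $42,379.88; interest $932.35 → $43,312.23; payment $4,812.47; balance $38,499.76
Week 2: opening $38,499.76; interest $846.99 → $39,346.75; payment $4,918.34; balance $34,428.41
Week 3: opening $34,428.41; interest $757.42 → $35,185.83; payment $5,026.54; balance $30,159.29
Week 4: opening $30,159.29; interest $663.50 → $30,822.79; payment $5,137.13; balance $25,685.66
Week 5: opening $25,685.66; interest $565.08 → $26,250.74; payment $5,250.14; balance $21,000.60
Week 6: opening $21,000.60; interest $462.01 → $21,462.61; payment $5,365.65; balance $16,096.96
Week 7: opening $16,096.96; interest $354.13 → $16,451.09; payment $5,483.69; balance $10,967.40
Week 8: opening $10,967.40; interest $241.28 → $11,208.68; payment $5,604.34; balance $5,604.34
Week 9: opening $5,604.34; interest $123.29 → $5,727.63; payment $5,727.63; balance $0.00
Total paid: $47,325.93

$47,325.93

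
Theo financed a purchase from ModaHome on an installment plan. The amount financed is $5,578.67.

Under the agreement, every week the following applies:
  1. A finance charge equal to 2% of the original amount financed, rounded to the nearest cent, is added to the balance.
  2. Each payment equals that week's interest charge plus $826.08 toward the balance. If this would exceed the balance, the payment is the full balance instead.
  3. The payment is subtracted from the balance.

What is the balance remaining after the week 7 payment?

Week 1: $5,578.67 +$111.57 interest = $5,690.24; pay $937.65 → $4,752.59
Week 2: $4,752.59 +$111.57 interest = $4,864.16; pay $937.65 → $3,926.51
Week 3: $3,926.51 +$111.57 interest = $4,038.08; pay $937.65 → $3,100.43
Week 4: $3,100.43 +$111.57 interest = $3,212.00; pay $937.65 → $2,274.35
Week 5: $2,274.35 +$111.57 interest = $2,385.92; pay $937.65 → $1,448.27
Week 6: $1,448.27 +$111.57 interest = $1,559.84; pay $937.65 → $622.19
Week 7: $622.19 +$111.57 interest = $733.76; pay $733.76 → $0.00

$0.00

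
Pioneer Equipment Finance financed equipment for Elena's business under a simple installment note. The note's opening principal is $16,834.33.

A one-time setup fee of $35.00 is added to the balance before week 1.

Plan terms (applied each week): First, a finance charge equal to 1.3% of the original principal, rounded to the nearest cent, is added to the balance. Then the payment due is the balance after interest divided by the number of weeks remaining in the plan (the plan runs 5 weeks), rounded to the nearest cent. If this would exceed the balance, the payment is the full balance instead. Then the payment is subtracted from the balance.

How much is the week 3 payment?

$3,545.30

Week 1: opening $16,869.33; interest $218.85 → $17,088.18; payment $3,417.64; balance $13,670.54
Week 2: opening $13,670.54; interest $218.85 → $13,889.39; payment $3,472.35; balance $10,417.04
Week 3: opening $10,417.04; interest $218.85 → $10,635.89; payment $3,545.30; balance $7,090.59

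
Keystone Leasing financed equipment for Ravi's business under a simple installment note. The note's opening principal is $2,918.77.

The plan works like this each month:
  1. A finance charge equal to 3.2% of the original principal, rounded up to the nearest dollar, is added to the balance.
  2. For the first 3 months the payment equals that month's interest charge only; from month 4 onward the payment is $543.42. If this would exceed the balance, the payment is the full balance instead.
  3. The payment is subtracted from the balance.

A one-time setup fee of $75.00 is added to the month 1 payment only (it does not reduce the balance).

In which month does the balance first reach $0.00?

10

Month 1: $2,918.77 +$94.00 interest = $3,012.77; pay $94.00 (+ $75.00 fee) → $2,918.77
Month 2: $2,918.77 +$94.00 interest = $3,012.77; pay $94.00 → $2,918.77
Month 3: $2,918.77 +$94.00 interest = $3,012.77; pay $94.00 → $2,918.77
Month 4: $2,918.77 +$94.00 interest = $3,012.77; pay $543.42 → $2,469.35
Month 5: $2,469.35 +$94.00 interest = $2,563.35; pay $543.42 → $2,019.93
Month 6: $2,019.93 +$94.00 interest = $2,113.93; pay $543.42 → $1,570.51
Month 7: $1,570.51 +$94.00 interest = $1,664.51; pay $543.42 → $1,121.09
Month 8: $1,121.09 +$94.00 interest = $1,215.09; pay $543.42 → $671.67
Month 9: $671.67 +$94.00 interest = $765.67; pay $543.42 → $222.25
Month 10: $222.25 +$94.00 interest = $316.25; pay $316.25 → $0.00
Balance reaches $0.00 in month 10.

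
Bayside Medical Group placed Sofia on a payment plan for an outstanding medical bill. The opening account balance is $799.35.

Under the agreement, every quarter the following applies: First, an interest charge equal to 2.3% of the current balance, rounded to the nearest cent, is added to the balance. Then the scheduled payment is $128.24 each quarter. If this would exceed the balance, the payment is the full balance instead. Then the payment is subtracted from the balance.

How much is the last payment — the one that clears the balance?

$103.47

Quarter 1: opening $799.35; interest $18.39 → $817.74; payment $128.24; balance $689.50
Quarter 2: opening $689.50; interest $15.86 → $705.36; payment $128.24; balance $577.12
Quarter 3: opening $577.12; interest $13.27 → $590.39; payment $128.24; balance $462.15
Quarter 4: opening $462.15; interest $10.63 → $472.78; payment $128.24; balance $344.54
Quarter 5: opening $344.54; interest $7.92 → $352.46; payment $128.24; balance $224.22
Quarter 6: opening $224.22; interest $5.16 → $229.38; payment $128.24; balance $101.14
Quarter 7: opening $101.14; interest $2.33 → $103.47; payment $103.47; balance $0.00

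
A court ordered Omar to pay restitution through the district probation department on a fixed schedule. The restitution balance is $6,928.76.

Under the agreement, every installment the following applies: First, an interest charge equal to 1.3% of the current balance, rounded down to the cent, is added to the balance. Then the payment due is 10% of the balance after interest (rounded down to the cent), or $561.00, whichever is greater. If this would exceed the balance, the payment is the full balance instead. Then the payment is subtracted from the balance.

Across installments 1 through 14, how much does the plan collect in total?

$7,560.19

Installment 1: opening $6,928.76; interest $90.07 → $7,018.83; payment $701.88; balance $6,316.95
Installment 2: opening $6,316.95; interest $82.12 → $6,399.07; payment $639.90; balance $5,759.17
Installment 3: opening $5,759.17; interest $74.86 → $5,834.03; payment $583.40; balance $5,250.63
Installment 4: opening $5,250.63; interest $68.25 → $5,318.88; payment $561.00; balance $4,757.88
Installment 5: opening $4,757.88; interest $61.85 → $4,819.73; payment $561.00; balance $4,258.73
Installment 6: opening $4,258.73; interest $55.36 → $4,314.09; payment $561.00; balance $3,753.09
Installment 7: opening $3,753.09; interest $48.79 → $3,801.88; payment $561.00; balance $3,240.88
Installment 8: opening $3,240.88; interest $42.13 → $3,283.01; payment $561.00; balance $2,722.01
Installment 9: opening $2,722.01; interest $35.38 → $2,757.39; payment $561.00; balance $2,196.39
Installment 10: opening $2,196.39; interest $28.55 → $2,224.94; payment $561.00; balance $1,663.94
Installment 11: opening $1,663.94; interest $21.63 → $1,685.57; payment $561.00; balance $1,124.57
Installment 12: opening $1,124.57; interest $14.61 → $1,139.18; payment $561.00; balance $578.18
Installment 13: opening $578.18; interest $7.51 → $585.69; payment $561.00; balance $24.69
Installment 14: opening $24.69; interest $0.32 → $25.01; payment $25.01; balance $0.00
Total paid: $7,560.19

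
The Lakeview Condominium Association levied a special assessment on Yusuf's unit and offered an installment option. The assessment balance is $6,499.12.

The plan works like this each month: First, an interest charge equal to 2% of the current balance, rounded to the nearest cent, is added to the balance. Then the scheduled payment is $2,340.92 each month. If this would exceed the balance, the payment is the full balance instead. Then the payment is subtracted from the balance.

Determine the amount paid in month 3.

Month 1: opening $6,499.12; interest $129.98 → $6,629.10; payment $2,340.92; balance $4,288.18
Month 2: opening $4,288.18; interest $85.76 → $4,373.94; payment $2,340.92; balance $2,033.02
Month 3: opening $2,033.02; interest $40.66 → $2,073.68; payment $2,073.68; balance $0.00

$2,073.68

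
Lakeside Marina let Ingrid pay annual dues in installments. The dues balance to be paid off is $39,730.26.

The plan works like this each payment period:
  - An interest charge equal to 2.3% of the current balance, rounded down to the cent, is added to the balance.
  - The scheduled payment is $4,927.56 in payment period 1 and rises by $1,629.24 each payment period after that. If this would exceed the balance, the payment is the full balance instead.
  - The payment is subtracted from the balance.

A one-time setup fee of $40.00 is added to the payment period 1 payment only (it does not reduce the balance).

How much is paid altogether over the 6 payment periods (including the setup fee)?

$43,062.55

Payment period 1: $39,730.26 +$913.79 interest = $40,644.05; pay $4,927.56 (+ $40.00 fee) → $35,716.49
Payment period 2: $35,716.49 +$821.47 interest = $36,537.96; pay $6,556.80 → $29,981.16
Payment period 3: $29,981.16 +$689.56 interest = $30,670.72; pay $8,186.04 → $22,484.68
Payment period 4: $22,484.68 +$517.14 interest = $23,001.82; pay $9,815.28 → $13,186.54
Payment period 5: $13,186.54 +$303.29 interest = $13,489.83; pay $11,444.52 → $2,045.31
Payment period 6: $2,045.31 +$47.04 interest = $2,092.35; pay $2,092.35 → $0.00
Total paid: $43,062.55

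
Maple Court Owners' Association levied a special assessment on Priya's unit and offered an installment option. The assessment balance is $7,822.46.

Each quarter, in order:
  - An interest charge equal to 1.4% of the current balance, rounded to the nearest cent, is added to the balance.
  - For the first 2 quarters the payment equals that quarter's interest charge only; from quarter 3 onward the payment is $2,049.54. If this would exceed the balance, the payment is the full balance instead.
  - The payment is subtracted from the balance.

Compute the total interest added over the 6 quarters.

Quarter 1: $7,822.46 +$109.51 interest = $7,931.97; pay $109.51 → $7,822.46
Quarter 2: $7,822.46 +$109.51 interest = $7,931.97; pay $109.51 → $7,822.46
Quarter 3: $7,822.46 +$109.51 interest = $7,931.97; pay $2,049.54 → $5,882.43
Quarter 4: $5,882.43 +$82.35 interest = $5,964.78; pay $2,049.54 → $3,915.24
Quarter 5: $3,915.24 +$54.81 interest = $3,970.05; pay $2,049.54 → $1,920.51
Quarter 6: $1,920.51 +$26.89 interest = $1,947.40; pay $1,947.40 → $0.00
Total interest: $109.51 + $109.51 + $109.51 + $82.35 + $54.81 + $26.89 = $492.58

$492.58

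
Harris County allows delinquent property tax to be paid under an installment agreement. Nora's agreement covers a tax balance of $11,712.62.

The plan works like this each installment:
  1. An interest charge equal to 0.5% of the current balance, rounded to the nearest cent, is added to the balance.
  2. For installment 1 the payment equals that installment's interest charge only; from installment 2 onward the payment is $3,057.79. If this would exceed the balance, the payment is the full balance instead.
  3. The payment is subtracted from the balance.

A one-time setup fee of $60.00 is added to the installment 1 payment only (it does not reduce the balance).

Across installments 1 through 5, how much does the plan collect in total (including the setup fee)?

Installment 1: $11,712.62 +$58.56 interest = $11,771.18; pay $58.56 (+ $60.00 fee) → $11,712.62
Installment 2: $11,712.62 +$58.56 interest = $11,771.18; pay $3,057.79 → $8,713.39
Installment 3: $8,713.39 +$43.57 interest = $8,756.96; pay $3,057.79 → $5,699.17
Installment 4: $5,699.17 +$28.50 interest = $5,727.67; pay $3,057.79 → $2,669.88
Installment 5: $2,669.88 +$13.35 interest = $2,683.23; pay $2,683.23 → $0.00
Total paid: $11,975.16

$11,975.16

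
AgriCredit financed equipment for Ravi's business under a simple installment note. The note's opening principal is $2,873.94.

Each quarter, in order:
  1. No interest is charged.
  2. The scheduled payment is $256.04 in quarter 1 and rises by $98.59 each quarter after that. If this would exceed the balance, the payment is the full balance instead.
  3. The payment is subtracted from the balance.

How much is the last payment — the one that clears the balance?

Quarter 1: $2,873.94 − $256.04 → $2,617.90
Quarter 2: $2,617.90 − $354.63 → $2,263.27
Quarter 3: $2,263.27 − $453.22 → $1,810.05
Quarter 4: $1,810.05 − $551.81 → $1,258.24
Quarter 5: $1,258.24 − $650.40 → $607.84
Quarter 6: $607.84 − $607.84 → $0.00

$607.84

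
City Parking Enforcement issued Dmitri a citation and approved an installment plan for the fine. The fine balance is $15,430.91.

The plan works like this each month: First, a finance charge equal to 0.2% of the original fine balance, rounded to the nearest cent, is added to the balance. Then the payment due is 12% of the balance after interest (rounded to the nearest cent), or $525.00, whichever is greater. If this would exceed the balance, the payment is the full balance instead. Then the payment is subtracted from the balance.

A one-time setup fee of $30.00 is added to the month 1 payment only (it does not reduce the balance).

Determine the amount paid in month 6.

$993.73

Month 1: $15,430.91 +$30.86 interest = $15,461.77; pay $1,855.41 (+ $30.00 fee) → $13,606.36
Month 2: $13,606.36 +$30.86 interest = $13,637.22; pay $1,636.47 → $12,000.75
Month 3: $12,000.75 +$30.86 interest = $12,031.61; pay $1,443.79 → $10,587.82
Month 4: $10,587.82 +$30.86 interest = $10,618.68; pay $1,274.24 → $9,344.44
Month 5: $9,344.44 +$30.86 interest = $9,375.30; pay $1,125.04 → $8,250.26
Month 6: $8,250.26 +$30.86 interest = $8,281.12; pay $993.73 → $7,287.39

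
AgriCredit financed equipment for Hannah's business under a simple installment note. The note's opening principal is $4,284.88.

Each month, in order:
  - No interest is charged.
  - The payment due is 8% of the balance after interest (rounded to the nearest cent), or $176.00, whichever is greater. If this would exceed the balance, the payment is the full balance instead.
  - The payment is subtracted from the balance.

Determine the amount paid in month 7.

Month 1: $4,284.88 − $342.79 → $3,942.09
Month 2: $3,942.09 − $315.37 → $3,626.72
Month 3: $3,626.72 − $290.14 → $3,336.58
Month 4: $3,336.58 − $266.93 → $3,069.65
Month 5: $3,069.65 − $245.57 → $2,824.08
Month 6: $2,824.08 − $225.93 → $2,598.15
Month 7: $2,598.15 − $207.85 → $2,390.30

$207.85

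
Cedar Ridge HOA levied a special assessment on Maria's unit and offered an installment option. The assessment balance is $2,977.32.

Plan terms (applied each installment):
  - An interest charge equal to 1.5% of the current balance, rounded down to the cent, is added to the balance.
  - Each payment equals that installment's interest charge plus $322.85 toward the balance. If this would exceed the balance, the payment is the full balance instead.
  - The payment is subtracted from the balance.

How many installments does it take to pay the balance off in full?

10

Installment 1: opening $2,977.32; interest $44.65 → $3,021.97; payment $367.50; balance $2,654.47
Installment 2: opening $2,654.47; interest $39.81 → $2,694.28; payment $362.66; balance $2,331.62
Installment 3: opening $2,331.62; interest $34.97 → $2,366.59; payment $357.82; balance $2,008.77
Installment 4: opening $2,008.77; interest $30.13 → $2,038.90; payment $352.98; balance $1,685.92
Installment 5: opening $1,685.92; interest $25.28 → $1,711.20; payment $348.13; balance $1,363.07
Installment 6: opening $1,363.07; interest $20.44 → $1,383.51; payment $343.29; balance $1,040.22
Installment 7: opening $1,040.22; interest $15.60 → $1,055.82; payment $338.45; balance $717.37
Installment 8: opening $717.37; interest $10.76 → $728.13; payment $333.61; balance $394.52
Installment 9: opening $394.52; interest $5.91 → $400.43; payment $328.76; balance $71.67
Installment 10: opening $71.67; interest $1.07 → $72.74; payment $72.74; balance $0.00
Balance reaches $0.00 in installment 10.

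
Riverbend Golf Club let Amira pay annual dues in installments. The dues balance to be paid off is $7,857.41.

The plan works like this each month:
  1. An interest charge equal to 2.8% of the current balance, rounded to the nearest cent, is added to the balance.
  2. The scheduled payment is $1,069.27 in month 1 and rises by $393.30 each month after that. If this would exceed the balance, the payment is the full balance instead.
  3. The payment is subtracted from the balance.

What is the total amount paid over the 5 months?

$8,601.23

Month 1: opening $7,857.41; interest $220.01 → $8,077.42; payment $1,069.27; balance $7,008.15
Month 2: opening $7,008.15; interest $196.23 → $7,204.38; payment $1,462.57; balance $5,741.81
Month 3: opening $5,741.81; interest $160.77 → $5,902.58; payment $1,855.87; balance $4,046.71
Month 4: opening $4,046.71; interest $113.31 → $4,160.02; payment $2,249.17; balance $1,910.85
Month 5: opening $1,910.85; interest $53.50 → $1,964.35; payment $1,964.35; balance $0.00
Total paid: $8,601.23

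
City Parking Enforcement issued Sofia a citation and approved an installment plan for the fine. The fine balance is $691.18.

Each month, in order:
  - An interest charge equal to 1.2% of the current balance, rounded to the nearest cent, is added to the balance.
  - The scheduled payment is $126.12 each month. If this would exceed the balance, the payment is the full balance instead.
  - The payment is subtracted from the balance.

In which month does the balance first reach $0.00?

# | Opening | Interest | Payment | End bal
1 | $691.18 | $8.29 | $126.12 | $573.35
2 | $573.35 | $6.88 | $126.12 | $454.11
3 | $454.11 | $5.45 | $126.12 | $333.44
4 | $333.44 | $4.00 | $126.12 | $211.32
5 | $211.32 | $2.54 | $126.12 | $87.74
6 | $87.74 | $1.05 | $88.79 | $0.00
Balance reaches $0.00 in month 6.

6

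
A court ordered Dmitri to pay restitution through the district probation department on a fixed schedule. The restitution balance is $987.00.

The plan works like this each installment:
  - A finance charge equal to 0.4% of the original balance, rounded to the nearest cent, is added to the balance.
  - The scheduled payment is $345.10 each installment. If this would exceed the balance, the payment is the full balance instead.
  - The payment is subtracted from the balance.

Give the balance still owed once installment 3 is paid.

$0.00

Installment 1: opening $987.00; interest $3.95 → $990.95; payment $345.10; balance $645.85
Installment 2: opening $645.85; interest $3.95 → $649.80; payment $345.10; balance $304.70
Installment 3: opening $304.70; interest $3.95 → $308.65; payment $308.65; balance $0.00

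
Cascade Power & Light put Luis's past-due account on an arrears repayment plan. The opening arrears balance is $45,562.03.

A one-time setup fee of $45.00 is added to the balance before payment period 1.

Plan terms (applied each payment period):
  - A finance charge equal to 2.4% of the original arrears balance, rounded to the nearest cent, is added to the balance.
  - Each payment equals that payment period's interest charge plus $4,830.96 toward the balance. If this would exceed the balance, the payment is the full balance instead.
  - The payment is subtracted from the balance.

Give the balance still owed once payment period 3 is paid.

Payment period 1: $45,607.03 +$1,093.49 interest = $46,700.52; pay $5,924.45 → $40,776.07
Payment period 2: $40,776.07 +$1,093.49 interest = $41,869.56; pay $5,924.45 → $35,945.11
Payment period 3: $35,945.11 +$1,093.49 interest = $37,038.60; pay $5,924.45 → $31,114.15

$31,114.15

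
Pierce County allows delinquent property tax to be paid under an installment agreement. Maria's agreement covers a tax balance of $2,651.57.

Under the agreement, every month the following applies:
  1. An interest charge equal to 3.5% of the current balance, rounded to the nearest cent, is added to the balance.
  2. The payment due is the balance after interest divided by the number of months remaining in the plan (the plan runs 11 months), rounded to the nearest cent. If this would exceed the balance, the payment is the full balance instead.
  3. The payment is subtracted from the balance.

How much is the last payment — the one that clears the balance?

Month 1: $2,651.57 +$92.80 interest = $2,744.37; pay $249.49 → $2,494.88
Month 2: $2,494.88 +$87.32 interest = $2,582.20; pay $258.22 → $2,323.98
Month 3: $2,323.98 +$81.34 interest = $2,405.32; pay $267.26 → $2,138.06
Month 4: $2,138.06 +$74.83 interest = $2,212.89; pay $276.61 → $1,936.28
Month 5: $1,936.28 +$67.77 interest = $2,004.05; pay $286.29 → $1,717.76
Month 6: $1,717.76 +$60.12 interest = $1,777.88; pay $296.31 → $1,481.57
Month 7: $1,481.57 +$51.85 interest = $1,533.42; pay $306.68 → $1,226.74
Month 8: $1,226.74 +$42.94 interest = $1,269.68; pay $317.42 → $952.26
Month 9: $952.26 +$33.33 interest = $985.59; pay $328.53 → $657.06
Month 10: $657.06 +$23.00 interest = $680.06; pay $340.03 → $340.03
Month 11: $340.03 +$11.90 interest = $351.93; pay $351.93 → $0.00

$351.93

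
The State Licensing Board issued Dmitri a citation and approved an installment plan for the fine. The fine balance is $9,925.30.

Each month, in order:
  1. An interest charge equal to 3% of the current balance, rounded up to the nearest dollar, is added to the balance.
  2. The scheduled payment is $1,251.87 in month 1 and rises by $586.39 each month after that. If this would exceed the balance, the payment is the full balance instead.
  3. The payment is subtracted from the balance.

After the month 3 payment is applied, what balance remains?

# | Opening | Interest | Payment | End bal
1 | $9,925.30 | $298.00 | $1,251.87 | $8,971.43
2 | $8,971.43 | $270.00 | $1,838.26 | $7,403.17
3 | $7,403.17 | $223.00 | $2,424.65 | $5,201.52

$5,201.52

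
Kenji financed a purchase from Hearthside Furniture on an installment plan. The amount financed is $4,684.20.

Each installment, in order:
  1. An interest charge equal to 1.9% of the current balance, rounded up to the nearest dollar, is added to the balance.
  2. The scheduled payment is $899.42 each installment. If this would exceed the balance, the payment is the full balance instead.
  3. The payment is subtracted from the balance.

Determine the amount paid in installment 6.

# | Opening | Interest | Payment | End bal
1 | $4,684.20 | $89.00 | $899.42 | $3,873.78
2 | $3,873.78 | $74.00 | $899.42 | $3,048.36
3 | $3,048.36 | $58.00 | $899.42 | $2,206.94
4 | $2,206.94 | $42.00 | $899.42 | $1,349.52
5 | $1,349.52 | $26.00 | $899.42 | $476.10
6 | $476.10 | $10.00 | $486.10 | $0.00

$486.10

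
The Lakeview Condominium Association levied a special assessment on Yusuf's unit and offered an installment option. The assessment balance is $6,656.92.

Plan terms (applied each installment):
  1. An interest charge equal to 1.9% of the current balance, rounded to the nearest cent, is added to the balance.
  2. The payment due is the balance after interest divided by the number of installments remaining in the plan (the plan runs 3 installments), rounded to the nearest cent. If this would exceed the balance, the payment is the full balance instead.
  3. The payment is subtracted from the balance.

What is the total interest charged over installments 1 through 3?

Installment 1: $6,656.92 +$126.48 interest = $6,783.40; pay $2,261.13 → $4,522.27
Installment 2: $4,522.27 +$85.92 interest = $4,608.19; pay $2,304.10 → $2,304.09
Installment 3: $2,304.09 +$43.78 interest = $2,347.87; pay $2,347.87 → $0.00
Total interest: $126.48 + $85.92 + $43.78 = $256.18

$256.18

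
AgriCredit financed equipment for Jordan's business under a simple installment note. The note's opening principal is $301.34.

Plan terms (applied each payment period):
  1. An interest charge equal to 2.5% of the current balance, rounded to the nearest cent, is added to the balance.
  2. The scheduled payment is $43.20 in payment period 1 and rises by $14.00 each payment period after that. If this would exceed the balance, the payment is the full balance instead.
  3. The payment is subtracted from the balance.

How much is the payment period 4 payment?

# | Opening | Interest | Payment | End bal
1 | $301.34 | $7.53 | $43.20 | $265.67
2 | $265.67 | $6.64 | $57.20 | $215.11
3 | $215.11 | $5.38 | $71.20 | $149.29
4 | $149.29 | $3.73 | $85.20 | $67.82

$85.20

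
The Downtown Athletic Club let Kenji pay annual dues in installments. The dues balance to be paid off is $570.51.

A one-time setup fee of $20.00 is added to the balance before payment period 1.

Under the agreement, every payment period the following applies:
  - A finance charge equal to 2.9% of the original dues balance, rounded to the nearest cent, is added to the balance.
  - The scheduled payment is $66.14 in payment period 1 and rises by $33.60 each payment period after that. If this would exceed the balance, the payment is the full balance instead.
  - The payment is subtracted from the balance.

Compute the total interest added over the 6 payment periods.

$99.24

Payment period 1: $590.51 +$16.54 interest = $607.05; pay $66.14 → $540.91
Payment period 2: $540.91 +$16.54 interest = $557.45; pay $99.74 → $457.71
Payment period 3: $457.71 +$16.54 interest = $474.25; pay $133.34 → $340.91
Payment period 4: $340.91 +$16.54 interest = $357.45; pay $166.94 → $190.51
Payment period 5: $190.51 +$16.54 interest = $207.05; pay $200.54 → $6.51
Payment period 6: $6.51 +$16.54 interest = $23.05; pay $23.05 → $0.00
Total interest: $16.54 + $16.54 + $16.54 + $16.54 + $16.54 + $16.54 = $99.24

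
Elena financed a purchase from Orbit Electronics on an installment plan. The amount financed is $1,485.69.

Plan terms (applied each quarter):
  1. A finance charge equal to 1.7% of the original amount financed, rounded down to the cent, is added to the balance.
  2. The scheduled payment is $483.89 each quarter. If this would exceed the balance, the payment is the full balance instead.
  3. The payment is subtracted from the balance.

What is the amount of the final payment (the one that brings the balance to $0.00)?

Quarter 1: opening $1,485.69; interest $25.25 → $1,510.94; payment $483.89; balance $1,027.05
Quarter 2: opening $1,027.05; interest $25.25 → $1,052.30; payment $483.89; balance $568.41
Quarter 3: opening $568.41; interest $25.25 → $593.66; payment $483.89; balance $109.77
Quarter 4: opening $109.77; interest $25.25 → $135.02; payment $135.02; balance $0.00

$135.02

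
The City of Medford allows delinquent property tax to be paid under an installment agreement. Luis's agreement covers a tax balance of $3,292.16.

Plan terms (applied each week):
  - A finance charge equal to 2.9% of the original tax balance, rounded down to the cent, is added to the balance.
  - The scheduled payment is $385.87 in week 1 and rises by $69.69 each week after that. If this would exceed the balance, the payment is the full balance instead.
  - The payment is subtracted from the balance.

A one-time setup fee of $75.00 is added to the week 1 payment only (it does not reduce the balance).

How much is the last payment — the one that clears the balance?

Week 1: opening $3,292.16; interest $95.47 → $3,387.63; payment $385.87 (+ $75.00 fee); balance $3,001.76
Week 2: opening $3,001.76; interest $95.47 → $3,097.23; payment $455.56; balance $2,641.67
Week 3: opening $2,641.67; interest $95.47 → $2,737.14; payment $525.25; balance $2,211.89
Week 4: opening $2,211.89; interest $95.47 → $2,307.36; payment $594.94; balance $1,712.42
Week 5: opening $1,712.42; interest $95.47 → $1,807.89; payment $664.63; balance $1,143.26
Week 6: opening $1,143.26; interest $95.47 → $1,238.73; payment $734.32; balance $504.41
Week 7: opening $504.41; interest $95.47 → $599.88; payment $599.88; balance $0.00

$599.88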